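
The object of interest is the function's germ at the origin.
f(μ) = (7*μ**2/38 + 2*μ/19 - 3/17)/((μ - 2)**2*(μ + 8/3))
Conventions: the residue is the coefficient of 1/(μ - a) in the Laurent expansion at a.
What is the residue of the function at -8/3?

At the order-1 pole -8/3 set g(μ) = (μ - (-8/3))*f(μ) = (7*μ**2/38 + 2*μ/19 - 3/17)/(μ - 2)**2.
Simple pole: residue = g(a) at a = -8/3, which is 2479/63308.

The residue is 2479/63308.


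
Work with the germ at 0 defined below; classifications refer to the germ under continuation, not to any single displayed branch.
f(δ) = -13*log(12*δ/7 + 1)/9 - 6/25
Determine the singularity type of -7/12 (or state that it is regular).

The point is a logarithmic branch point.

The term (-13/9)*log(1 - δ/(-7/12)) has argument 1 - -7/12/(-7/12) = 0 at -7/12: a logarithmic (infinitely-sheeted) branch point; the remaining terms are analytic or single-valued there.


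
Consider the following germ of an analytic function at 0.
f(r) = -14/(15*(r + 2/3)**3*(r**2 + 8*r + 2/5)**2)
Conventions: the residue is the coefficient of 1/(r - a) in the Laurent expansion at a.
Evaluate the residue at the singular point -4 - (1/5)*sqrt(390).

The residue is 68082525/416241604 - (2330138125/281379324304)*sqrt(390).

The factor r**2 + 8*r + 2/5 splits as (r - a)(r - a') with a = -4 - (1/5)*sqrt(390), a' = -4 + (1/5)*sqrt(390). At the order-2 pole a set g(r) = (r - a)^2*f(r) = [-14/(15*(r + 2/3)**3)] / (r - a')^2.
Order-2 pole: residue = g'(a); g'(-4 - (1/5)*sqrt(390)) = 68082525/416241604 - (2330138125/281379324304)*sqrt(390), so the residue is 68082525/416241604 - (2330138125/281379324304)*sqrt(390).


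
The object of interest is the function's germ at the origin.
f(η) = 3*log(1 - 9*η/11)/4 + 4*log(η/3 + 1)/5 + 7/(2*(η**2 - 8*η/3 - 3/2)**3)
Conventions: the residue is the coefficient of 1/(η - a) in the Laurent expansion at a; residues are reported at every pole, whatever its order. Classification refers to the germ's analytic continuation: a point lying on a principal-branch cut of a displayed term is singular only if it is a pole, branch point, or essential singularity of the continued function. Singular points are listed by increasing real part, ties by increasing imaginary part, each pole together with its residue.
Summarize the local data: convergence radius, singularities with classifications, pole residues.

Radius of convergence at 0: -4/3 + (1/6)*sqrt(118).
At -3: a logarithmic branch point.
At 4/3 - (1/6)*sqrt(118): a pole of order 3; residue -(5103/1643032)*sqrt(118).
At 11/9: a logarithmic branch point.
At 4/3 + (1/6)*sqrt(118): a pole of order 3; residue (5103/1643032)*sqrt(118).

Denominator factor (η**2 - 8*η/3 - 3/2)^3: discriminant 118/9, real irrational roots 4/3 + (1/6)*sqrt(118) and 4/3 - (1/6)*sqrt(118); poles of order 3, moduli 4/3 + (1/6)*sqrt(118) and -4/3 + (1/6)*sqrt(118).
Branch term (3/4)*log(1 - η/(11/9)): its argument vanishes at η = 11/9, a logarithmic branch point, modulus 11/9.
Branch term (4/5)*log(1 - η/(-3)): its argument vanishes at η = -3, a logarithmic branch point, modulus 3.
The radius of convergence is the smallest modulus among the singular points: -4/3 + (1/6)*sqrt(118).
The branch terms are analytic at 4/3 - (1/6)*sqrt(118) and contribute nothing to the residue; only the rational part matters.
The factor η**2 - 8*η/3 - 3/2 splits as (η - a)(η - a') with a = 4/3 - (1/6)*sqrt(118), a' = 4/3 + (1/6)*sqrt(118). At the order-3 pole a set g(η) = (η - a)^3*(rational part) = [7/2] / (η - a')^3.
Order-3 pole: residue = g''(a)/2; g''(4/3 - (1/6)*sqrt(118)) = -(5103/821516)*sqrt(118), so the residue is -(5103/1643032)*sqrt(118).
The branch terms are analytic at 4/3 + (1/6)*sqrt(118) and contribute nothing to the residue; only the rational part matters.
The factor η**2 - 8*η/3 - 3/2 splits as (η - a)(η - a') with a = 4/3 + (1/6)*sqrt(118), a' = 4/3 - (1/6)*sqrt(118). At the order-3 pole a set g(η) = (η - a)^3*(rational part) = [7/2] / (η - a')^3.
Order-3 pole: residue = g''(a)/2; g''(4/3 + (1/6)*sqrt(118)) = (5103/821516)*sqrt(118), so the residue is (5103/1643032)*sqrt(118).
List the singular points by increasing real part (a conjugate pair: the negative imaginary part first).


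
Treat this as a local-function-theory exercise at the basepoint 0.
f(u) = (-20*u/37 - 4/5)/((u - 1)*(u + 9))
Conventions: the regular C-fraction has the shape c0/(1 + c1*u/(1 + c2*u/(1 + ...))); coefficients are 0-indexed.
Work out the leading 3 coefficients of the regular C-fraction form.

Taylor coefficients (expand at 0): a_0 = 4/45, a_1 = 2084/14985, a_2 = 18004/134865.
c0 = a_0 = 4/45. Peel one level at a time: if S = 1 + c*u/S' with S'(0) = 1, then c is the u-coefficient of S and S' = c*u/(S - 1).
S_1 = c0/f = 1 + (-521/333)*u + (11656/12321)*u^2 + ...; c1 = -521/333.
S_2 = c1*u/(S_1 - 1) = 1 + (11656/19277)*u + ...; c2 = 11656/19277.

The regular C-fraction coefficients are [4/45, -521/333, 11656/19277].


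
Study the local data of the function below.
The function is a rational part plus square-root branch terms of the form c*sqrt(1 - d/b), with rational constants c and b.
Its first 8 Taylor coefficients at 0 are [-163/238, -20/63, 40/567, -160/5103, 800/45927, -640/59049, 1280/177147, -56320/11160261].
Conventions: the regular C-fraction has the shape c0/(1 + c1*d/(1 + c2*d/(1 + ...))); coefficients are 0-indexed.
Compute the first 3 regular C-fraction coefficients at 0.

The regular C-fraction coefficients are [-163/238, -680/1467, 1006/1467].

Taylor coefficients (read off): a_0 = -163/238, a_1 = -20/63, a_2 = 40/567.
c0 = a_0 = -163/238. Peel one level at a time: if S = 1 + c*d/S' with S'(0) = 1, then c is the d-coefficient of S and S' = c*d/(S - 1).
S_1 = c0/f = 1 + (-680/1467)*d + (684080/2152089)*d^2 + ...; c1 = -680/1467.
S_2 = c1*d/(S_1 - 1) = 1 + (1006/1467)*d + ...; c2 = 1006/1467.


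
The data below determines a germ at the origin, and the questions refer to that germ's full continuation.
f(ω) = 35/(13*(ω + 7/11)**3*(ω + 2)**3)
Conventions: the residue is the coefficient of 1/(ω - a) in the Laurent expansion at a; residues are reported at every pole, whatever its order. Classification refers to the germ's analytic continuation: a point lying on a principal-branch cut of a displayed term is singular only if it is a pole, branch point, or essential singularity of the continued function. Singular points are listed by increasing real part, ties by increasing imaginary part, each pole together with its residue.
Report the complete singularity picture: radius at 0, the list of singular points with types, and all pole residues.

Denominator factor (ω + 2)^3: pole of order 3 at -2, modulus 2.
Denominator factor (ω + 7/11)^3: pole of order 3 at -7/11, modulus 7/11.
The radius of convergence is the smallest modulus among the singular points: 7/11.
At the order-3 pole -2 set g(ω) = (ω - (-2))^3*f(ω) = 35/(13*(ω + 7/11)**3).
Order-3 pole: residue = g''(a)/2; g''(-2) = -4509428/658125, so the residue is -2254714/658125.
At the order-3 pole -7/11 set g(ω) = (ω - (-7/11))^3*f(ω) = 35/(13*(ω + 2)**3).
Order-3 pole: residue = g''(a)/2; g''(-7/11) = 4509428/658125, so the residue is 2254714/658125.
List the singular points by increasing real part (a conjugate pair: the negative imaginary part first).

Radius of convergence at 0: 7/11.
At -2: a pole of order 3; residue -2254714/658125.
At -7/11: a pole of order 3; residue 2254714/658125.


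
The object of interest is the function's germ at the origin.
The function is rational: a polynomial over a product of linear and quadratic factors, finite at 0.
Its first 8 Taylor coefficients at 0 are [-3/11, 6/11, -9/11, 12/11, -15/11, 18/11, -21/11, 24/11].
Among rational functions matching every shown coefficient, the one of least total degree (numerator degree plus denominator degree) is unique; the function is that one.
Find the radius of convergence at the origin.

No rational of total degree below 2 reproduces all 8 coefficients; solving the [0/2] Pade equations on them gives f(x) = -3/(11*(x + 1)**2), whose expansion matches every shown term.
Denominator factor (x + 1)^2: pole of order 2 at -1, modulus 1.
The radius of convergence is the smallest modulus among the singular points: 1.

The radius of convergence is 1.


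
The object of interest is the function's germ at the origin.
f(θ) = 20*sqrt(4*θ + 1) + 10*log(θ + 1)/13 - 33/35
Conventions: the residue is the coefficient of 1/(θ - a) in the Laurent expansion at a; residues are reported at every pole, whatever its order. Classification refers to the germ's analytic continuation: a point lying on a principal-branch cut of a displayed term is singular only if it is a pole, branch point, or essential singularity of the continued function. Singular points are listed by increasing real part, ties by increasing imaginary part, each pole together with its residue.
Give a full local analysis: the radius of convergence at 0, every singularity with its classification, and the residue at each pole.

Branch term (20)*sqrt(1 - θ/(-1/4)): its argument vanishes at θ = -1/4, a square-root branch point, modulus 1/4.
Branch term (10/13)*log(1 - θ/(-1)): its argument vanishes at θ = -1, a logarithmic branch point, modulus 1.
The radius of convergence is the smallest modulus among the singular points: 1/4.
List the singular points by increasing real part (a conjugate pair: the negative imaginary part first).

Radius of convergence at 0: 1/4.
At -1: a logarithmic branch point.
At -1/4: an algebraic (square-root) branch point.


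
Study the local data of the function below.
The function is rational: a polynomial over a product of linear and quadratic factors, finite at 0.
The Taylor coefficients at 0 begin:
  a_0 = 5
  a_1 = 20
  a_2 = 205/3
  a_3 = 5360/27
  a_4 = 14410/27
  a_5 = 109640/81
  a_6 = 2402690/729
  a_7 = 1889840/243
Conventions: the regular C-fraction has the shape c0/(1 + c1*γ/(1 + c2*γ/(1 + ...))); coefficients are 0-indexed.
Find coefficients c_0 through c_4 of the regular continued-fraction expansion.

The regular C-fraction coefficients are [5, -4, 7/12, -755/252, 108292/47565].

Taylor coefficients (read off): a_0 = 5, a_1 = 20, a_2 = 205/3, a_3 = 5360/27, a_4 = 14410/27.
c0 = a_0 = 5. Peel one level at a time: if S = 1 + c*γ/S' with S'(0) = 1, then c is the γ-coefficient of S and S' = c*γ/(S - 1).
S_1 = c0/f = 1 + (-4)*γ + (7/3)*γ^2 + ...; c1 = -4.
S_2 = c1*γ/(S_1 - 1) = 1 + (7/12)*γ + (755/432)*γ^2 + ...; c2 = 7/12.
S_3 = c2*γ/(S_2 - 1) = 1 + (-755/252)*γ + (27073/3969)*γ^2 + ...; c3 = -755/252.
S_4 = c3*γ/(S_3 - 1) = 1 + (108292/47565)*γ + ...; c4 = 108292/47565.


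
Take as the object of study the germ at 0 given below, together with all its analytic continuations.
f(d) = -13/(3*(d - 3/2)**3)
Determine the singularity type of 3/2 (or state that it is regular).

The point is a pole of order 3.

The denominator factor d - 3/2 vanishes at 3/2 and appears to the power 3; the numerator there equals -13/3, nonzero, and no other factor vanishes.
Hence a pole whose order is the multiplicity, 3.


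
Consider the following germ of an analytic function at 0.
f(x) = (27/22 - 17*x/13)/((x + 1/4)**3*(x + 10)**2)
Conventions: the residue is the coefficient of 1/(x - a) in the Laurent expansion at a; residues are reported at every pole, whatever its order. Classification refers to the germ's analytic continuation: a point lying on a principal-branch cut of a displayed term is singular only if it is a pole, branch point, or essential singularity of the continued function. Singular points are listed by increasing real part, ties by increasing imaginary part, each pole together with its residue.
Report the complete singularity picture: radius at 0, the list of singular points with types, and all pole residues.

Denominator factor (x + 1/4)^3: pole of order 3 at -1/4, modulus 1/4.
Denominator factor (x + 10)^2: pole of order 2 at -10, modulus 10.
The radius of convergence is the smallest modulus among the singular points: 1/4.
At the order-2 pole -10 set g(x) = (x - (-10))^2*f(x) = (27/22 - 17*x/13)/(x + 1/4)**3.
Order-2 pole: residue = g'(a); g'(-10) = -13632/4084223, so the residue is -13632/4084223.
At the order-3 pole -1/4 set g(x) = (x - (-1/4))^3*f(x) = (27/22 - 17*x/13)/(x + 10)**2.
Order-3 pole: residue = g''(a)/2; g''(-1/4) = 27264/4084223, so the residue is 13632/4084223.
List the singular points by increasing real part (a conjugate pair: the negative imaginary part first).

Radius of convergence at 0: 1/4.
At -10: a pole of order 2; residue -13632/4084223.
At -1/4: a pole of order 3; residue 13632/4084223.


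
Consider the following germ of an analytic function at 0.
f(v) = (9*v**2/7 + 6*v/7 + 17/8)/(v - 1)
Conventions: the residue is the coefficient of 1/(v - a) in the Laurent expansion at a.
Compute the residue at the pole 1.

The residue is 239/56.

At the order-1 pole 1 set g(v) = (v - (1))*f(v) = 9*v**2/7 + 6*v/7 + 17/8.
Simple pole: residue = g(a) at a = 1, which is 239/56.


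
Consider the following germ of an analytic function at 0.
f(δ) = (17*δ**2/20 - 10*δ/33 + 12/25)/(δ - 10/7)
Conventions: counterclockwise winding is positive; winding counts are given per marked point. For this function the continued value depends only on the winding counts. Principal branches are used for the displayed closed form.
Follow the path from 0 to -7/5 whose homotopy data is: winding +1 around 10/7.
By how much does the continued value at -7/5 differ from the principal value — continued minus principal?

The function is rational, hence single-valued: continuing it around any pole returns the same value, so the difference is 0.

Continued minus principal equals 0.


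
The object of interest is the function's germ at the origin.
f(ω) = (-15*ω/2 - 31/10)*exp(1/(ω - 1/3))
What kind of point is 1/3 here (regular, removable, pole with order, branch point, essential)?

The point is an essential singularity.

The exponent 1/(ω - (1/3)) has a pole at 1/3, so exp(1/(ω - (1/3))) takes every nonzero value near it: an essential singularity (not a pole of any order).


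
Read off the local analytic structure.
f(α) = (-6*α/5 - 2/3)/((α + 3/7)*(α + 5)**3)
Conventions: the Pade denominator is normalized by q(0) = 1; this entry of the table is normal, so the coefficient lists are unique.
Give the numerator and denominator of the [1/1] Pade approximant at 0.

The Pade approximant has numerator coefficients [-14/1125, -182/31875]; denominator coefficients [1, 406/255].

Taylor coefficients needed (expand at 0): a_0 = -14/1125, a_1 = 238/16875, a_2 = -5684/253125.
Write the denominator as Q(α) = 1 + q1*α. Requiring Q*f - P = O(α^3) with deg P <= 1 kills the coefficients of α^2..α^2 in Q*f:
  α^2: a_2 + q1*a_1 = 0, i.e. -5684/253125 + (238/16875)*q1 = 0.
Solving this linear system: q1 = 406/255.
The numerator is Q*f truncated at degree 1: P0 = a_0 = -14/1125; P1 = a_1 + q1*a_0 = -182/31875.


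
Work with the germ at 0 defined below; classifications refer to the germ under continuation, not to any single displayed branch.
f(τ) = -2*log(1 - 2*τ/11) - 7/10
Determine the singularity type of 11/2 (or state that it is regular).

The term (-2)*log(1 - τ/(11/2)) has argument 1 - 11/2/(11/2) = 0 at 11/2: a logarithmic (infinitely-sheeted) branch point; the remaining terms are analytic or single-valued there.

The point is a logarithmic branch point.


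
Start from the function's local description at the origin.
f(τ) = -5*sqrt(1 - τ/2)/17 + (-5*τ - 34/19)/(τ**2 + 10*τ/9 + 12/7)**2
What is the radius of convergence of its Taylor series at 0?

The radius of convergence is (2/7)*sqrt(21).

Denominator factor (τ**2 + 10*τ/9 + 12/7)^2: discriminant -3188/567, complex-conjugate roots (-5/9) + ((1/63)*sqrt(5579))*i and (-5/9) - ((1/63)*sqrt(5579))*i; poles of order 2, moduli (2/7)*sqrt(21) and (2/7)*sqrt(21).
Branch term (-5/17)*sqrt(1 - τ/(2)): its argument vanishes at τ = 2, a square-root branch point, modulus 2.
The radius of convergence is the smallest modulus among the singular points: (2/7)*sqrt(21).


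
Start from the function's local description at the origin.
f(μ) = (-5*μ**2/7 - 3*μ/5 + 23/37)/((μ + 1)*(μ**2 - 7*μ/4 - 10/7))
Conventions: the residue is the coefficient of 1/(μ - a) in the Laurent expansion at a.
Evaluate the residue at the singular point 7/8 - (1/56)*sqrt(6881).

The factor μ**2 - 7*μ/4 - 10/7 splits as (μ - a)(μ - a') with a = 7/8 - (1/56)*sqrt(6881), a' = 7/8 + (1/56)*sqrt(6881). At the order-1 pole a set g(μ) = (μ - a)*f(μ) = [(-5*μ**2/7 - 3*μ/5 + 23/37)/(μ + 1)] / (μ - a').
Simple pole: residue = g(a) at a = 7/8 - (1/56)*sqrt(6881), which is -52621/95830 - (80173/94200890)*sqrt(6881).

The residue is -52621/95830 - (80173/94200890)*sqrt(6881).


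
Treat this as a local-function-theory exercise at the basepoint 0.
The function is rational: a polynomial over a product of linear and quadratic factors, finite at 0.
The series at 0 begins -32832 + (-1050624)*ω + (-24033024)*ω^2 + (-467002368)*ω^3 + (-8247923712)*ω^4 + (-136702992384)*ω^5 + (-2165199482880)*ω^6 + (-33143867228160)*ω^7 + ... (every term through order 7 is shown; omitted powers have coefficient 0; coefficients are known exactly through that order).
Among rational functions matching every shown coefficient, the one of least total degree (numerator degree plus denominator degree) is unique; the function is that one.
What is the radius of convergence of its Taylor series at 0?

No rational of total degree below 5 reproduces all 8 coefficients; solving the [0/5] Pade equations on them gives f(ω) = 19/(4*(ω - 1/12)**3*(ω + 1/2)**2), whose expansion matches every shown term.
Denominator factor (ω - 1/12)^3: pole of order 3 at 1/12, modulus 1/12.
Denominator factor (ω + 1/2)^2: pole of order 2 at -1/2, modulus 1/2.
The radius of convergence is the smallest modulus among the singular points: 1/12.

The radius of convergence is 1/12.


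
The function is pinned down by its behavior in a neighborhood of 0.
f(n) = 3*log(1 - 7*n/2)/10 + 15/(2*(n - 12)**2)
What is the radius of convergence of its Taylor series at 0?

The radius of convergence is 2/7.

Denominator factor (n - 12)^2: pole of order 2 at 12, modulus 12.
Branch term (3/10)*log(1 - n/(2/7)): its argument vanishes at n = 2/7, a logarithmic branch point, modulus 2/7.
The radius of convergence is the smallest modulus among the singular points: 2/7.


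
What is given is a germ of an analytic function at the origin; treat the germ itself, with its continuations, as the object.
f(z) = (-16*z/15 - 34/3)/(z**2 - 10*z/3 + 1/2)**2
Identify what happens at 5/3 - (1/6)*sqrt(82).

The point is a pole of order 2.

The denominator factor z**2 - 10*z/3 + 1/2 vanishes at 5/3 - (1/6)*sqrt(82) and appears to the power 2; the numerator there equals -118/9 + (8/45)*sqrt(82), nonzero, and no other factor vanishes.
Hence a pole whose order is the multiplicity, 2.


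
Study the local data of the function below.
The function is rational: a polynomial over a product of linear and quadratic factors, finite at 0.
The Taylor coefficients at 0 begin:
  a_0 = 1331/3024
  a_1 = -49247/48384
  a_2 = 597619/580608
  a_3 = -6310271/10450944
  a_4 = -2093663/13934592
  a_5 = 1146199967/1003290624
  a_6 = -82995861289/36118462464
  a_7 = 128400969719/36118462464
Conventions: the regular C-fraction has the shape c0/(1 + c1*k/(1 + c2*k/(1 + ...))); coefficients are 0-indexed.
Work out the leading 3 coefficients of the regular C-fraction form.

The regular C-fraction coefficients are [1331/3024, 37/16, -2311/1776].

Taylor coefficients (read off): a_0 = 1331/3024, a_1 = -49247/48384, a_2 = 597619/580608.
c0 = a_0 = 1331/3024. Peel one level at a time: if S = 1 + c*k/S' with S'(0) = 1, then c is the k-coefficient of S and S' = c*k/(S - 1).
S_1 = c0/f = 1 + (37/16)*k + (2311/768)*k^2 + ...; c1 = 37/16.
S_2 = c1*k/(S_1 - 1) = 1 + (-2311/1776)*k + ...; c2 = -2311/1776.


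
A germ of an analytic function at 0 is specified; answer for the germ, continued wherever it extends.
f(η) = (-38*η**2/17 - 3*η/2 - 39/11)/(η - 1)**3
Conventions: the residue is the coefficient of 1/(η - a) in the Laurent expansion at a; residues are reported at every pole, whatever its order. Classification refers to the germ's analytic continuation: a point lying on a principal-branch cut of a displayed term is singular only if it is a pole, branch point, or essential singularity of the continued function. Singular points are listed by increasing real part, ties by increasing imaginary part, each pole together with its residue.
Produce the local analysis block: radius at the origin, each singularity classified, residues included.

Radius of convergence at 0: 1.
At 1: a pole of order 3; residue -38/17.

Denominator factor (η - 1)^3: pole of order 3 at 1, modulus 1.
The radius of convergence is the smallest modulus among the singular points: 1.
At the order-3 pole 1 set g(η) = (η - (1))^3*f(η) = -38*η**2/17 - 3*η/2 - 39/11.
Order-3 pole: residue = g''(a)/2; g''(1) = -76/17, so the residue is -38/17.


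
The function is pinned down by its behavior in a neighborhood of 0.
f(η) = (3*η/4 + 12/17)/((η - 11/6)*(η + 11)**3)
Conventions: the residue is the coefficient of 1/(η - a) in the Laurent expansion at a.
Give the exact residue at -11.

At the order-3 pole -11 set g(η) = (η - (-11))^3*f(η) = (3*η/4 + 12/17)/(η - 11/6).
Order-3 pole: residue = g''(a)/2; g''(-11) = -15282/7761061, so the residue is -7641/7761061.

The residue is -7641/7761061.


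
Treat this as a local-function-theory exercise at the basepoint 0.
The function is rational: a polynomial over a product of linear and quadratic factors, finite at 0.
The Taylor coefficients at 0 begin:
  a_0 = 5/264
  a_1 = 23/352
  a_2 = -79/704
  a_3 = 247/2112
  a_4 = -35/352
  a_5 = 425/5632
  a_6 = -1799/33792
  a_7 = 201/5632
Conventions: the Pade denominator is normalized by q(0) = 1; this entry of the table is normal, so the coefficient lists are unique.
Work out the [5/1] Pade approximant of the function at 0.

Taylor coefficients needed (read off): a_0 = 5/264, a_1 = 23/352, a_2 = -79/704, a_3 = 247/2112, a_4 = -35/352, a_5 = 425/5632, a_6 = -1799/33792.
Write the denominator as Q(ν) = 1 + q1*ν. Requiring Q*f - P = O(ν^7) with deg P <= 5 kills the coefficients of ν^6..ν^6 in Q*f:
  ν^6: a_6 + q1*a_5 = 0, i.e. -1799/33792 + (425/5632)*q1 = 0.
Solving this linear system: q1 = 1799/2550.
The numerator is Q*f truncated at degree 5: P0 = a_0 = 5/264; P1 = a_1 + q1*a_0 = 21193/269280; P2 = a_2 + q1*a_1 = -14837/224400; P3 = a_3 + q1*a_2 = 67829/1795200; P4 = a_4 + q1*a_3 = -91147/5385600; P5 = a_5 + q1*a_4 = 7631/1436160.

The Pade approximant has numerator coefficients [5/264, 21193/269280, -14837/224400, 67829/1795200, -91147/5385600, 7631/1436160]; denominator coefficients [1, 1799/2550].


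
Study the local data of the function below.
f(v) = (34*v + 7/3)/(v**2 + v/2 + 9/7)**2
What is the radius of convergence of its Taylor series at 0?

Denominator factor (v**2 + v/2 + 9/7)^2: discriminant -137/28, complex-conjugate roots (-1/4) + ((1/28)*sqrt(959))*i and (-1/4) - ((1/28)*sqrt(959))*i; poles of order 2, moduli (3/7)*sqrt(7) and (3/7)*sqrt(7).
The radius of convergence is the smallest modulus among the singular points: (3/7)*sqrt(7).

The radius of convergence is (3/7)*sqrt(7).


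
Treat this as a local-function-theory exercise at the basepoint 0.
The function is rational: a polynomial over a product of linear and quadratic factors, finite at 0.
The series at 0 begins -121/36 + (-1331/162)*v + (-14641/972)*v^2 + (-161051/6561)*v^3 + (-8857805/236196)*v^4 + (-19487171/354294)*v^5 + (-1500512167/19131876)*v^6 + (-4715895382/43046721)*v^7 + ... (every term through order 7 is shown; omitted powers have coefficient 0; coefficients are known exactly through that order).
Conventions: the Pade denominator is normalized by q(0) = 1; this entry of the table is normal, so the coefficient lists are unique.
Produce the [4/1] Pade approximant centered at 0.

The Pade approximant has numerator coefficients [-121/36, -1331/405, -14641/4860, -161051/65610, -1771561/1180980]; denominator coefficients [1, -22/15].

Taylor coefficients needed (read off): a_0 = -121/36, a_1 = -1331/162, a_2 = -14641/972, a_3 = -161051/6561, a_4 = -8857805/236196, a_5 = -19487171/354294.
Write the denominator as Q(v) = 1 + q1*v. Requiring Q*f - P = O(v^6) with deg P <= 4 kills the coefficients of v^5..v^5 in Q*f:
  v^5: a_5 + q1*a_4 = 0, i.e. -19487171/354294 + (-8857805/236196)*q1 = 0.
Solving this linear system: q1 = -22/15.
The numerator is Q*f truncated at degree 4: P0 = a_0 = -121/36; P1 = a_1 + q1*a_0 = -1331/405; P2 = a_2 + q1*a_1 = -14641/4860; P3 = a_3 + q1*a_2 = -161051/65610; P4 = a_4 + q1*a_3 = -1771561/1180980.


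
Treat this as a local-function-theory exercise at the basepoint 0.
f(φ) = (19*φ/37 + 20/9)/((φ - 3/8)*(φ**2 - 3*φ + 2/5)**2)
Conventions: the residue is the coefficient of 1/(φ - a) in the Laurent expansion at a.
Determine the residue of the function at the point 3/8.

At the order-1 pole 3/8 set g(φ) = (φ - (3/8))*f(φ) = (19*φ/37 + 20/9)/(φ**2 - 3*φ + 2/5)**2.
Simple pole: residue = g(a) at a = 3/8, which is 82342400/11644677.

The residue is 82342400/11644677.


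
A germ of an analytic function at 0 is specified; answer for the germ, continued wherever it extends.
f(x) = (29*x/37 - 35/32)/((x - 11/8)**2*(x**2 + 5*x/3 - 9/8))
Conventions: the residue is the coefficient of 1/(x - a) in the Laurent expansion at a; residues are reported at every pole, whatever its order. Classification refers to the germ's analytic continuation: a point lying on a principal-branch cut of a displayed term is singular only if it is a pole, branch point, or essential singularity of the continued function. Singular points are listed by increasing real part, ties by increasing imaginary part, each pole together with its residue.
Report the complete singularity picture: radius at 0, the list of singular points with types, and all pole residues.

Denominator factor (x**2 + 5*x/3 - 9/8): discriminant 131/18, real irrational roots -5/6 + (1/12)*sqrt(262) and -5/6 - (1/12)*sqrt(262); poles of order 1, moduli -5/6 + (1/12)*sqrt(262) and 5/6 + (1/12)*sqrt(262).
Denominator factor (x - 11/8)^2: pole of order 2 at 11/8, modulus 11/8.
The radius of convergence is the smallest modulus among the singular points: -5/6 + (1/12)*sqrt(262).
The factor x**2 + 5*x/3 - 9/8 splits as (x - a)(x - a') with a = -5/6 - (1/12)*sqrt(262), a' = -5/6 + (1/12)*sqrt(262). At the order-1 pole a set g(x) = (x - a)*f(x) = [(29*x/37 - 35/32)/(x - 11/8)**2] / (x - a').
Simple pole: residue = g(a) at a = -5/6 - (1/12)*sqrt(262), which is -1682544/12749053 + (22092954/1670125943)*sqrt(262).
The factor x**2 + 5*x/3 - 9/8 splits as (x - a)(x - a') with a = -5/6 + (1/12)*sqrt(262), a' = -5/6 - (1/12)*sqrt(262). At the order-1 pole a set g(x) = (x - a)*f(x) = [(29*x/37 - 35/32)/(x - 11/8)**2] / (x - a').
Simple pole: residue = g(a) at a = -5/6 + (1/12)*sqrt(262), which is -1682544/12749053 - (22092954/1670125943)*sqrt(262).
At the order-2 pole 11/8 set g(x) = (x - (11/8))^2*f(x) = (29*x/37 - 35/32)/(x**2 + 5*x/3 - 9/8).
Order-2 pole: residue = g'(a); g'(11/8) = 3365088/12749053, so the residue is 3365088/12749053.
List the singular points by increasing real part (a conjugate pair: the negative imaginary part first).

Radius of convergence at 0: -5/6 + (1/12)*sqrt(262).
At -5/6 - (1/12)*sqrt(262): a pole of order 1; residue -1682544/12749053 + (22092954/1670125943)*sqrt(262).
At -5/6 + (1/12)*sqrt(262): a pole of order 1; residue -1682544/12749053 - (22092954/1670125943)*sqrt(262).
At 11/8: a pole of order 2; residue 3365088/12749053.


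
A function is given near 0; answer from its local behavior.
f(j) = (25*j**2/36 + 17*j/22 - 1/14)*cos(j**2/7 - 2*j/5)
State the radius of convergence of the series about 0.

The radius of convergence is infinite.

The factor cos(j**2/7 - 2*j/5) is entire and contributes no finite singular point.
The polynomial part has no poles.
No finite singular points: the Taylor series at 0 converges everywhere.


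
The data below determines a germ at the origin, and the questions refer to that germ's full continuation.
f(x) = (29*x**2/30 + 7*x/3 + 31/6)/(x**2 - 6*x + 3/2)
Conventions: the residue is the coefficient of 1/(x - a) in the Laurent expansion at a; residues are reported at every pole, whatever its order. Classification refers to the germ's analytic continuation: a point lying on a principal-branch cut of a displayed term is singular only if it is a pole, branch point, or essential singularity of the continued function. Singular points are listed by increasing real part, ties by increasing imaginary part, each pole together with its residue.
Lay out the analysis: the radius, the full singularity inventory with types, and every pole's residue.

Radius of convergence at 0: 3 - (1/2)*sqrt(30).
At 3 - (1/2)*sqrt(30): a pole of order 1; residue 61/15 - (1687/1800)*sqrt(30).
At 3 + (1/2)*sqrt(30): a pole of order 1; residue 61/15 + (1687/1800)*sqrt(30).

Denominator factor (x**2 - 6*x + 3/2): discriminant 30, real irrational roots 3 + (1/2)*sqrt(30) and 3 - (1/2)*sqrt(30); poles of order 1, moduli 3 + (1/2)*sqrt(30) and 3 - (1/2)*sqrt(30).
The radius of convergence is the smallest modulus among the singular points: 3 - (1/2)*sqrt(30).
The factor x**2 - 6*x + 3/2 splits as (x - a)(x - a') with a = 3 - (1/2)*sqrt(30), a' = 3 + (1/2)*sqrt(30). At the order-1 pole a set g(x) = (x - a)*f(x) = [29*x**2/30 + 7*x/3 + 31/6] / (x - a').
Simple pole: residue = g(a) at a = 3 - (1/2)*sqrt(30), which is 61/15 - (1687/1800)*sqrt(30).
The factor x**2 - 6*x + 3/2 splits as (x - a)(x - a') with a = 3 + (1/2)*sqrt(30), a' = 3 - (1/2)*sqrt(30). At the order-1 pole a set g(x) = (x - a)*f(x) = [29*x**2/30 + 7*x/3 + 31/6] / (x - a').
Simple pole: residue = g(a) at a = 3 + (1/2)*sqrt(30), which is 61/15 + (1687/1800)*sqrt(30).
List the singular points by increasing real part (a conjugate pair: the negative imaginary part first).


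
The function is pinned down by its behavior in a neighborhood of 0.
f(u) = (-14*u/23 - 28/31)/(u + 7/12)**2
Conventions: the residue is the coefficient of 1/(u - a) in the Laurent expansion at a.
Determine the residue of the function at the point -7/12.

The residue is -14/23.

At the order-2 pole -7/12 set g(u) = (u - (-7/12))^2*f(u) = -14*u/23 - 28/31.
Order-2 pole: residue = g'(a); g'(-7/12) = -14/23, so the residue is -14/23.


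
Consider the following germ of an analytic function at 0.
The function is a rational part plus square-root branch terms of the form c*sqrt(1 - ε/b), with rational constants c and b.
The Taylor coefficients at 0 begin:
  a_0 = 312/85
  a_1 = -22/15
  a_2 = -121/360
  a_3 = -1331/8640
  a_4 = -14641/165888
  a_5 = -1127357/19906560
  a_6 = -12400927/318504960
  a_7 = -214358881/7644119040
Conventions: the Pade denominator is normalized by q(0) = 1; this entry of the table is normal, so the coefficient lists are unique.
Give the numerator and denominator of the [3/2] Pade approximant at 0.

Taylor coefficients needed (read off): a_0 = 312/85, a_1 = -22/15, a_2 = -121/360, a_3 = -1331/8640, a_4 = -14641/165888, a_5 = -1127357/19906560.
Write the denominator as Q(ε) = 1 + q1*ε + q2*ε^2. Requiring Q*f - P = O(ε^6) with deg P <= 3 kills the coefficients of ε^4..ε^5 in Q*f:
  ε^4: a_4 + q1*a_3 + q2*a_2 = 0, i.e. -14641/165888 + (-1331/8640)*q1 + (-121/360)*q2 = 0.
  ε^5: a_5 + q1*a_4 + q2*a_3 = 0, i.e. -1127357/19906560 + (-14641/165888)*q1 + (-1331/8640)*q2 = 0.
Solving this linear system: q1 = -11/12, q2 = 121/768.
The numerator is Q*f truncated at degree 3: P0 = a_0 = 312/85; P1 = a_1 + q1*a_0 = -1232/255; P2 = a_2 + q1*a_1 + q2*a_0 = 12947/8160; P3 = a_3 + q1*a_2 + q2*a_1 = -1331/17280.

The Pade approximant has numerator coefficients [312/85, -1232/255, 12947/8160, -1331/17280]; denominator coefficients [1, -11/12, 121/768].


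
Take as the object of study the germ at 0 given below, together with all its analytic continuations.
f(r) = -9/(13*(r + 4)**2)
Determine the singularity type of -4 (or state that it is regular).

The denominator factor r + 4 vanishes at -4 and appears to the power 2; the numerator there equals -9/13, nonzero, and no other factor vanishes.
Hence a pole whose order is the multiplicity, 2.

The point is a pole of order 2.


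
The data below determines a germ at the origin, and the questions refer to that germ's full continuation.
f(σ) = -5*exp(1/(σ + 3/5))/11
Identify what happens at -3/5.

The point is an essential singularity.

The exponent 1/(σ - (-3/5)) has a pole at -3/5, so exp(1/(σ - (-3/5))) takes every nonzero value near it: an essential singularity (not a pole of any order).


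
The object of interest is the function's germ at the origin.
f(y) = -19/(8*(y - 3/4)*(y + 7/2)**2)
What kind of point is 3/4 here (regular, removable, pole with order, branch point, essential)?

The point is a pole of order 1.

The denominator factor y - 3/4 vanishes at 3/4 and appears to the power 1; the numerator there equals -19/8, nonzero, and no other factor vanishes.
Hence a pole whose order is the multiplicity, 1.


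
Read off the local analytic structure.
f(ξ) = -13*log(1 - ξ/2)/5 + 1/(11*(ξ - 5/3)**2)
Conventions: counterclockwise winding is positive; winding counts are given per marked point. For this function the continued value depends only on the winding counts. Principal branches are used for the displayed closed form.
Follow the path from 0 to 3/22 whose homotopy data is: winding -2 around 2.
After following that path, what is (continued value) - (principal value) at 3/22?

Continued minus principal equals (52/5)*pi*i.

The rational part is single-valued and drops out of the difference; each branch term changes only by its own monodromy.
(-13/5)*log(1 - ξ/(2)): each positive loop around 2 adds 2*pi*i to the log, so winding -2 contributes (-13/5)*(-2)*2*pi*i = (52/5)*pi*i.
Summing the contributions at ξ = 3/22 gives (52/5)*pi*i.


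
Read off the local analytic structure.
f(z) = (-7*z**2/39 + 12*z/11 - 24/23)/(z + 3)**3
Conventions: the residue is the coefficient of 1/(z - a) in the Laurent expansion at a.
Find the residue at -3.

At the order-3 pole -3 set g(z) = (z - (-3))^3*f(z) = -7*z**2/39 + 12*z/11 - 24/23.
Order-3 pole: residue = g''(a)/2; g''(-3) = -14/39, so the residue is -7/39.

The residue is -7/39.


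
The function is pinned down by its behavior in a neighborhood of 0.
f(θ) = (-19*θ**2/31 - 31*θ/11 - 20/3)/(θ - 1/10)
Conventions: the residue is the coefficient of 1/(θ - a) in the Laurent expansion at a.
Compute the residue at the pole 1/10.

The residue is -711457/102300.

At the order-1 pole 1/10 set g(θ) = (θ - (1/10))*f(θ) = -19*θ**2/31 - 31*θ/11 - 20/3.
Simple pole: residue = g(a) at a = 1/10, which is -711457/102300.


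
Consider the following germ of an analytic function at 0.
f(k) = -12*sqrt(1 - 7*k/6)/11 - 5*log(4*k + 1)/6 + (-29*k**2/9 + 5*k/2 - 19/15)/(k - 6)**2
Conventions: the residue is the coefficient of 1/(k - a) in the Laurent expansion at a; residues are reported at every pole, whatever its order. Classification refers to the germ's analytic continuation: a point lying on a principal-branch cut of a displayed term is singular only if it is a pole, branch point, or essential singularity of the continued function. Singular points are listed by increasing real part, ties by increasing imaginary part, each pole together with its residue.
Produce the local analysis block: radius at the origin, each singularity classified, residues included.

Radius of convergence at 0: 1/4.
At -1/4: a logarithmic branch point.
At 6/7: an algebraic (square-root) branch point.
At 6: a pole of order 2; residue -217/6.

Denominator factor (k - 6)^2: pole of order 2 at 6, modulus 6.
Branch term (-12/11)*sqrt(1 - k/(6/7)): its argument vanishes at k = 6/7, a square-root branch point, modulus 6/7.
Branch term (-5/6)*log(1 - k/(-1/4)): its argument vanishes at k = -1/4, a logarithmic branch point, modulus 1/4.
The radius of convergence is the smallest modulus among the singular points: 1/4.
The branch terms are analytic at 6 and contribute nothing to the residue; only the rational part matters.
At the order-2 pole 6 set g(k) = (k - (6))^2*(rational part) = -29*k**2/9 + 5*k/2 - 19/15.
Order-2 pole: residue = g'(a); g'(6) = -217/6, so the residue is -217/6.
List the singular points by increasing real part (a conjugate pair: the negative imaginary part first).


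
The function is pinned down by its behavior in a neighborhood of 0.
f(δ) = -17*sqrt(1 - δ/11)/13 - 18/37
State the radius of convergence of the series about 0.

Branch term (-17/13)*sqrt(1 - δ/(11)): its argument vanishes at δ = 11, a square-root branch point, modulus 11.
The radius of convergence is the smallest modulus among the singular points: 11.

The radius of convergence is 11.


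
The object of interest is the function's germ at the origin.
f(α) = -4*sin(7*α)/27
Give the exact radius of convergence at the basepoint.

The factor sin(7*α) is entire and contributes no finite singular point.
The polynomial part has no poles.
No finite singular points: the Taylor series at 0 converges everywhere.

The radius of convergence is infinite.


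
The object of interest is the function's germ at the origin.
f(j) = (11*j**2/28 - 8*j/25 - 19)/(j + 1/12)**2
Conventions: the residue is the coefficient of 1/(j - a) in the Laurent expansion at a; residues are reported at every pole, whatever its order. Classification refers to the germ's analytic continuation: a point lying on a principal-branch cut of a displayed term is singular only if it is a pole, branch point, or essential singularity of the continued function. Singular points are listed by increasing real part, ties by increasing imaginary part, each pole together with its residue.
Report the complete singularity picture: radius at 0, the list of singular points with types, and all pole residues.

Denominator factor (j + 1/12)^2: pole of order 2 at -1/12, modulus 1/12.
The radius of convergence is the smallest modulus among the singular points: 1/12.
At the order-2 pole -1/12 set g(j) = (j - (-1/12))^2*f(j) = 11*j**2/28 - 8*j/25 - 19.
Order-2 pole: residue = g'(a); g'(-1/12) = -1619/4200, so the residue is -1619/4200.

Radius of convergence at 0: 1/12.
At -1/12: a pole of order 2; residue -1619/4200.


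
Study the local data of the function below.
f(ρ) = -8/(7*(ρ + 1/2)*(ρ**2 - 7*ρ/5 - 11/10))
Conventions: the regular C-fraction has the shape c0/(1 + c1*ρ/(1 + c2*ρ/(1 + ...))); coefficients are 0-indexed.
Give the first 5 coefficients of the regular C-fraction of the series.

Taylor coefficients (expand at 0): a_0 = 160/77, a_1 = -5760/847, a_2 = 175680/9317, a_3 = -4796800/102487, a_4 = 123960960/1127357.
c0 = a_0 = 160/77. Peel one level at a time: if S = 1 + c*ρ/S' with S'(0) = 1, then c is the ρ-coefficient of S and S' = c*ρ/(S - 1).
S_1 = c0/f = 1 + (36/11)*ρ + (18/11)*ρ^2 + ...; c1 = 36/11.
S_2 = c1*ρ/(S_1 - 1) = 1 + (-1/2)*ρ + (29/36)*ρ^2 + ...; c2 = -1/2.
S_3 = c2*ρ/(S_2 - 1) = 1 + (29/18)*ρ + (100/81)*ρ^2 + ...; c3 = 29/18.
S_4 = c3*ρ/(S_3 - 1) = 1 + (-200/261)*ρ + ...; c4 = -200/261.

The regular C-fraction coefficients are [160/77, 36/11, -1/2, 29/18, -200/261].


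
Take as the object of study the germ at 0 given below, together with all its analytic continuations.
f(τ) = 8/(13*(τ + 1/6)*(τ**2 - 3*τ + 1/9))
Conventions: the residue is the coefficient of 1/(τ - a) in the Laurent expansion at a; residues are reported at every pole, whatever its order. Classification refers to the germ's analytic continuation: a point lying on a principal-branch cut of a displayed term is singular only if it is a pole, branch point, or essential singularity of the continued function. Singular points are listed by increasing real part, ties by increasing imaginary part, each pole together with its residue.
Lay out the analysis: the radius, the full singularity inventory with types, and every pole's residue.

Denominator factor (τ**2 - 3*τ + 1/9): discriminant 77/9, real irrational roots 3/2 + (1/6)*sqrt(77) and 3/2 - (1/6)*sqrt(77); poles of order 1, moduli 3/2 + (1/6)*sqrt(77) and 3/2 - (1/6)*sqrt(77).
Denominator factor (τ + 1/6): pole of order 1 at -1/6, modulus 1/6.
The radius of convergence is the smallest modulus among the singular points: 3/2 - (1/6)*sqrt(77).
At the order-1 pole -1/6 set g(τ) = (τ - (-1/6))*f(τ) = 8/(13*(τ**2 - 3*τ + 1/9)).
Simple pole: residue = g(a) at a = -1/6, which is 288/299.
The factor τ**2 - 3*τ + 1/9 splits as (τ - a)(τ - a') with a = 3/2 - (1/6)*sqrt(77), a' = 3/2 + (1/6)*sqrt(77). At the order-1 pole a set g(τ) = (τ - a)*f(τ) = [8/(13*(τ + 1/6))] / (τ - a').
Simple pole: residue = g(a) at a = 3/2 - (1/6)*sqrt(77), which is -144/299 - (1440/23023)*sqrt(77).
The factor τ**2 - 3*τ + 1/9 splits as (τ - a)(τ - a') with a = 3/2 + (1/6)*sqrt(77), a' = 3/2 - (1/6)*sqrt(77). At the order-1 pole a set g(τ) = (τ - a)*f(τ) = [8/(13*(τ + 1/6))] / (τ - a').
Simple pole: residue = g(a) at a = 3/2 + (1/6)*sqrt(77), which is -144/299 + (1440/23023)*sqrt(77).
List the singular points by increasing real part (a conjugate pair: the negative imaginary part first).

Radius of convergence at 0: 3/2 - (1/6)*sqrt(77).
At -1/6: a pole of order 1; residue 288/299.
At 3/2 - (1/6)*sqrt(77): a pole of order 1; residue -144/299 - (1440/23023)*sqrt(77).
At 3/2 + (1/6)*sqrt(77): a pole of order 1; residue -144/299 + (1440/23023)*sqrt(77).
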